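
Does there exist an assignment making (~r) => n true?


Search for a satisfying assignment over {n, r}.
Try n=True, r=False: the formula evaluates to True.
A satisfying assignment exists.

Satisfiable.


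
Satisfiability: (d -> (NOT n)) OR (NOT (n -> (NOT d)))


Search for a satisfying assignment over {d, n}.
Try d=F, n=F: the formula evaluates to T.
A satisfying assignment exists.

Satisfiable.


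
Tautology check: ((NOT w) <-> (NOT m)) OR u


Build the truth table over {m, u, w}:
m | u | w | φ
-------------
F | F | F | T
T | F | F | F
F | T | F | T
T | T | F | T
F | F | T | F
T | F | T | T
F | T | T | T
T | T | T | T
Counterexample at row 2: with m=T, u=F, w=F, the formula is F.

No, it is not a tautology.


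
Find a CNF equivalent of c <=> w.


Step 1: Rewrite c ↔ w as (c → w) ∧ (w → c).
Step 2: Rewrite each implication as a disjunction.

((~c) | w) & ((~w) | c)


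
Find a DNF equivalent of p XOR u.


Step 1: p ⊕ u is true exactly when they disagree: (p ∧ ¬u) ∨ (¬p ∧ u).

(p AND (NOT u)) OR ((NOT p) AND u)


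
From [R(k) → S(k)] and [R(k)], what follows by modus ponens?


Modus ponens: from (P → Q) and P, infer Q.
P = 'R(k)' is asserted, and P → Q holds, so Q follows.

S(k).


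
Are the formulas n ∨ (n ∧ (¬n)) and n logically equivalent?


Compare truth tables:
n | φ | ψ
---------
F | F | F
T | T | T
The columns φ and ψ agree on every row.

Yes, they are logically equivalent.


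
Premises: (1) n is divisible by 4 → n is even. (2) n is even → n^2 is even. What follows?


Hypothetical syllogism: from (P → Q) and (Q → R), infer (P → R).
Chain the two implications through the shared middle term 'n is even'.

n is divisible by 4 → n^2 is even


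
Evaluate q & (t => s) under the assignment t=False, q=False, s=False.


Substitute t=False, q=False, s=False:
t => s = False => False = True
q & (t => s) = False & True = False

False


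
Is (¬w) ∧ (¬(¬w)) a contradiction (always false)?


Truth table over {w}:
w | φ
-----
F | F
T | F
Every row is false.

Yes, it is a contradiction.


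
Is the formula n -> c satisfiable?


Search for a satisfying assignment over {c, n}.
Try c=F, n=F: the formula evaluates to T.
A satisfying assignment exists.

Satisfiable.


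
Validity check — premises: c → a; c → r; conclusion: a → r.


This is (no valid rule). There exist truth assignments where the premises are all true but the conclusion is false.

Invalid.


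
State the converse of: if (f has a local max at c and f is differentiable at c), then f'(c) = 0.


The converse of (P → Q) is (Q → P). It is not in general equivalent to the original.
Here P = '(f has a local max at c and f is differentiable at c)' and Q = 'f'(c) = 0'.

If f'(c) = 0, then (f has a local max at c and f is differentiable at c).


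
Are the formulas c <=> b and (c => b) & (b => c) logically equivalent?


Compare truth tables:
b | c | φ | ψ
-------------
False | False | True | True
True | False | False | False
False | True | False | False
True | True | True | True
The columns φ and ψ agree on every row.

Yes, they are logically equivalent.


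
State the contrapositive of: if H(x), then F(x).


The contrapositive of (P → Q) is (¬Q → ¬P); it is logically equivalent to the original.
Here P = 'H(x)' and Q = 'F(x)'.

If not (F(x)), then not (H(x)).


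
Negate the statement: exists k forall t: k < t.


Negation flips each quantifier (∀↔∃) and negates the inner predicate.
¬(exists k forall t: φ) = forall k exists t: ¬φ.

forall k exists t: ~(k < t)


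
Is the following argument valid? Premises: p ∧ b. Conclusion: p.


This matches the form of conjunction elimination: the conclusion follows in every model of the premises.

Valid.


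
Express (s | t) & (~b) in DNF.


Step 1: Distribute ∧ over ∨: (s ∨ t) ∧ (¬b) = (s ∧ (¬b)) ∨ (t ∧ (¬b)).

(s & (~b)) | (t & (~b))


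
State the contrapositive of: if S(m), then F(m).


The contrapositive of (P → Q) is (¬Q → ¬P); it is logically equivalent to the original.
Here P = 'S(m)' and Q = 'F(m)'.

If not (F(m)), then not (S(m)).


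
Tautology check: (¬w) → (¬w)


Build the truth table over {w}:
w | φ
-----
F | T
T | T
Every row evaluates to true.

Yes, it is a tautology.


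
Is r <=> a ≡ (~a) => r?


Compare truth tables:
a | r | φ | ψ
-------------
False | False | True | False
True | False | False | True
False | True | False | True
True | True | True | True
They differ at row 1 (a=False, r=False): φ=True but ψ=False.

No, they are not logically equivalent.


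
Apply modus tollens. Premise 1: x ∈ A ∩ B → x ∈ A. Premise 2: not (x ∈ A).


Modus tollens: from (P → Q) and ¬Q, infer ¬P.
Q = 'x ∈ A' is denied; since P → Q, P must also fail.

Not (x ∈ A ∩ B).


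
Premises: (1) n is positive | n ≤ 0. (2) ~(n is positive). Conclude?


Disjunctive syllogism: from (P ∨ Q) and ¬P, infer Q.
One disjunct, 'n is positive', is ruled out; the other must hold.

n ≤ 0


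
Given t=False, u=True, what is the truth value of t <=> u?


Biconditional is true when both operands have the same truth value.
Substitute: t=False, u=True.
False <=> True evaluates to False.

False


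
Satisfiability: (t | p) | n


Search for a satisfying assignment over {n, p, t}.
Try n=True, p=False, t=False: the formula evaluates to True.
A satisfying assignment exists.

Satisfiable.


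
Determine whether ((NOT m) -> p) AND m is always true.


Build the truth table over {m, p}:
m | p | φ
---------
F | F | F
T | F | T
F | T | F
T | T | T
Counterexample at row 1: with m=F, p=F, the formula is F.

No, it is not a tautology.


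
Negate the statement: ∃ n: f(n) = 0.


¬(∀ x: φ) = ∃ x: ¬φ, and ¬(∃ x: φ) = ∀ x: ¬φ.
Apply to the existential statement.

∀ n: ¬(f(n) = 0)


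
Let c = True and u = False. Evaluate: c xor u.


Exclusive or is true when exactly one operand is true.
Substitute: c=True, u=False.
True xor False evaluates to True.

True


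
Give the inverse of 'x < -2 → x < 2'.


The inverse of (P → Q) is (¬P → ¬Q). It is equivalent to the converse, not to the original.
Here P = 'x < -2' and Q = 'x < 2'.

If not (x < -2), then not (x < 2).


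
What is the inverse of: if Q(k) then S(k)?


The inverse of (P → Q) is (¬P → ¬Q). It is equivalent to the converse, not to the original.
Here P = 'Q(k)' and Q = 'S(k)'.

If not (Q(k)), then not (S(k)).


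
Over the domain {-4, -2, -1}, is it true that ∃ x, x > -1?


Evaluate the predicate on each element: -4:F, -2:F, -1:F.
No element satisfies the predicate.

F


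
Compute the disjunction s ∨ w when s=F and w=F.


Disjunction is false only when both operands are false.
Substitute: s=F, w=F.
F ∨ F evaluates to F.

F


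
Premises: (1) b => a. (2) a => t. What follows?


Hypothetical syllogism: from (P → Q) and (Q → R), infer (P → R).
Chain the two implications through the shared middle term 'a'.

b => t


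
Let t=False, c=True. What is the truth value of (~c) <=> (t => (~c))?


Substitute t=False, c=True:
~c = False
~c = False
t => (~c) = False => False = True
(~c) <=> (t => (~c)) = False <=> True = False

False


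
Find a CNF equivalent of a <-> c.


Step 1: Rewrite a ↔ c as (a → c) ∧ (c → a).
Step 2: Rewrite each implication as a disjunction.

((NOT a) OR c) AND ((NOT c) OR a)


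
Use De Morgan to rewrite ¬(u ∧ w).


De Morgan: the negation of a conjunction is the disjunction of the negations.
Distribute ¬ across ∧, flipping it to ∨, and negate each literal.

(¬u) ∨ (¬w)


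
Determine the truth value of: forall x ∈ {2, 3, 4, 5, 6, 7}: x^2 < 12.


Evaluate the predicate on each element: 2:True, 3:True, 4:False, 5:False, 6:False, 7:False.
Counterexample x = 4 fails the predicate.

False


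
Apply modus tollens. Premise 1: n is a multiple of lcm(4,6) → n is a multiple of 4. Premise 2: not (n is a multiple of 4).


Modus tollens: from (P → Q) and ¬Q, infer ¬P.
Q = 'n is a multiple of 4' is denied; since P → Q, P must also fail.

Not (n is a multiple of lcm(4,6)).


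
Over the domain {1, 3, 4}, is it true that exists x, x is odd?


Evaluate the predicate on each element: 1:True, 3:True, 4:False.
Witness x = 1 satisfies the predicate.

True


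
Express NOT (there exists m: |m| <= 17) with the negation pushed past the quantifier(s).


¬(for all x: φ) = there exists x: ¬φ, and ¬(there exists x: φ) = for all x: ¬φ.
Apply to the existential statement.

for all m: NOT(|m| <= 17)


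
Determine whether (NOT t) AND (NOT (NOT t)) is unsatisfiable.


Truth table over {t}:
t | φ
-----
F | F
T | F
Every row is false.

Yes, it is a contradiction.


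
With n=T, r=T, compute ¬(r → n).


Substitute n=T, r=T:
r → n = T → T = T
¬(r → n) = F

F


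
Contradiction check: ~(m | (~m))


Truth table over {m}:
m | φ
-----
False | False
True | False
Every row is false.

Yes, it is a contradiction.


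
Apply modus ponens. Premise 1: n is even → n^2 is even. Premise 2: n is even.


Modus ponens: from (P → Q) and P, infer Q.
P = 'n is even' is asserted, and P → Q holds, so Q follows.

n^2 is even.


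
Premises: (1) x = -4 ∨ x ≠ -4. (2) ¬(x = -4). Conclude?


Disjunctive syllogism: from (P ∨ Q) and ¬P, infer Q.
One disjunct, 'x = -4', is ruled out; the other must hold.

x ≠ -4


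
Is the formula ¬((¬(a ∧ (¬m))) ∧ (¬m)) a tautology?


Build the truth table over {a, m}:
a | m | φ
---------
F | F | F
T | F | T
F | T | T
T | T | T
Counterexample at row 1: with a=F, m=F, the formula is F.

No, it is not a tautology.


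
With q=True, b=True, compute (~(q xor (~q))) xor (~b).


Substitute q=True, b=True:
~q = False
q xor (~q) = True xor False = True
~(q xor (~q)) = False
~b = False
(~(q xor (~q))) xor (~b) = False xor False = False

False


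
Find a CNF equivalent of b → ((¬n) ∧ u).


Step 1: Rewrite b → ((¬n) ∧ u) as ¬b ∨ ((¬n) ∧ u).
Step 2: Distribute ∨ over ∧.

((¬b) ∨ (¬n)) ∧ ((¬b) ∨ u)


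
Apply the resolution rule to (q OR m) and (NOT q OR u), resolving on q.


The clauses contain complementary literals q and NOTq.
Resolution eliminates this pair and disjoins the remaining literals (merging duplicates).

(m OR u)


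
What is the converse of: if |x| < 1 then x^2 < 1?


The converse of (P → Q) is (Q → P). It is not in general equivalent to the original.
Here P = '|x| < 1' and Q = 'x^2 < 1'.

If x^2 < 1, then |x| < 1.


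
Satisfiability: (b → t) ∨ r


Search for a satisfying assignment over {b, r, t}.
Try b=F, r=F, t=F: the formula evaluates to T.
A satisfying assignment exists.

Satisfiable.


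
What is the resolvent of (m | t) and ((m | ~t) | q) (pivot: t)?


The clauses contain complementary literals t and ~t.
Resolution eliminates this pair and disjoins the remaining literals (merging duplicates).

(m | q)


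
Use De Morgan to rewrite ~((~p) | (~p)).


De Morgan: the negation of a disjunction is the conjunction of the negations.
Distribute ~ across |, flipping it to &, and negate each literal.

p & p


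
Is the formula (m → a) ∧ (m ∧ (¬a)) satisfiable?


Check all 4 assignments over {a, m}:
a | m | φ
---------
F | F | F
T | F | F
F | T | F
T | T | F
No assignment makes the formula true.

Unsatisfiable.


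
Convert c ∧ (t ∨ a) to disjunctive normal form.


Step 1: Distribute ∧ over ∨: c ∧ (t ∨ a) = (c ∧ t) ∨ (c ∧ a).

(c ∧ t) ∨ (c ∧ a)


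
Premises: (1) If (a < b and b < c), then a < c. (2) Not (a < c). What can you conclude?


Modus tollens: from (P → Q) and ¬Q, infer ¬P.
Q = 'a < c' is denied; since P → Q, P must also fail.

Not ((a < b and b < c)).


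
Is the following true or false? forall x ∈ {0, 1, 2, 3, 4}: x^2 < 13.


Evaluate the predicate on each element: 0:True, 1:True, 2:True, 3:True, 4:False.
Counterexample x = 4 fails the predicate.

False


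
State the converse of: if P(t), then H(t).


The converse of (P → Q) is (Q → P). It is not in general equivalent to the original.
Here P = 'P(t)' and Q = 'H(t)'.

If H(t), then P(t).


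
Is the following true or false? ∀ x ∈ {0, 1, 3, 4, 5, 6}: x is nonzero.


Evaluate the predicate on each element: 0:F, 1:T, 3:T, 4:T, 5:T, 6:T.
Counterexample x = 0 fails the predicate.

F


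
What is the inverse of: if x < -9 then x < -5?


The inverse of (P → Q) is (¬P → ¬Q). It is equivalent to the converse, not to the original.
Here P = 'x < -9' and Q = 'x < -5'.

If not (x < -9), then not (x < -5).


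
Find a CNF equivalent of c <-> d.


Step 1: Rewrite c ↔ d as (c → d) ∧ (d → c).
Step 2: Rewrite each implication as a disjunction.

((NOT c) OR d) AND ((NOT d) OR c)


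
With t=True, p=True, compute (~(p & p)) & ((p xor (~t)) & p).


Substitute t=True, p=True:
p & p = True & True = True
~(p & p) = False
~t = False
p xor (~t) = True xor False = True
(p xor (~t)) & p = True & True = True
(~(p & p)) & ((p xor (~t)) & p) = False & True = False

False


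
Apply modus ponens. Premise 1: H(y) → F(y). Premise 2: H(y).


Modus ponens: from (P → Q) and P, infer Q.
P = 'H(y)' is asserted, and P → Q holds, so Q follows.

F(y).


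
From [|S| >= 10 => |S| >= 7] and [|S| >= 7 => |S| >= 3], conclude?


Hypothetical syllogism: from (P → Q) and (Q → R), infer (P → R).
Chain the two implications through the shared middle term '|S| >= 7'.

|S| >= 10 => |S| >= 3


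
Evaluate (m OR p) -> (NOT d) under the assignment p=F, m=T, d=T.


Substitute p=F, m=T, d=T:
m OR p = T OR F = T
NOT d = F
(m OR p) -> (NOT d) = T -> F = F

F


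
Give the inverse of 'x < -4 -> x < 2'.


The inverse of (P → Q) is (¬P → ¬Q). It is equivalent to the converse, not to the original.
Here P = 'x < -4' and Q = 'x < 2'.

If not (x < -4), then not (x < 2).


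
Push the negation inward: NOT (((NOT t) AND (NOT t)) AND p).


De Morgan: the negation of a conjunction is the disjunction of the negations.
Distribute NOT across AND, flipping it to OR, and negate each literal.

(t OR t) OR (NOT p)


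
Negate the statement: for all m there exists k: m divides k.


Negation flips each quantifier (∀↔∃) and negates the inner predicate.
¬(for all m there exists k: φ) = there exists m for all k: ¬φ.

there exists m for all k: NOT(m divides k)


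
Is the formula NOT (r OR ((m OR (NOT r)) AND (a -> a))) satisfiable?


Check all 8 assignments over {a, m, r}:
a | m | r | φ
-------------
F | F | F | F
T | F | F | F
F | T | F | F
T | T | F | F
F | F | T | F
T | F | T | F
F | T | T | F
T | T | T | F
No assignment makes the formula true.

Unsatisfiable.


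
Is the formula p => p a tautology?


Build the truth table over {p}:
p | φ
-----
False | True
True | True
Every row evaluates to true.

Yes, it is a tautology.


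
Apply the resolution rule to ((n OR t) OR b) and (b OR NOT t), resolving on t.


The clauses contain complementary literals t and NOTt.
Resolution eliminates this pair and disjoins the remaining literals (merging duplicates).

(b OR n)


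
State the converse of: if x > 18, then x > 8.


The converse of (P → Q) is (Q → P). It is not in general equivalent to the original.
Here P = 'x > 18' and Q = 'x > 8'.

If x > 8, then x > 18.


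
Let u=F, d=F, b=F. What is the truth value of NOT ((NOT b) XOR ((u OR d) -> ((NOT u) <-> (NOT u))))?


Substitute u=F, d=F, b=F:
NOT b = T
u OR d = F OR F = F
NOT u = T
NOT u = T
(NOT u) <-> (NOT u) = T <-> T = T
(u OR d) -> ((NOT u) <-> (NOT u)) = F -> T = T
(NOT b) XOR ((u OR d) -> ((NOT u) <-> (NOT u))) = T XOR T = F
NOT ((NOT b) XOR ((u OR d) -> ((NOT u) <-> (NOT u)))) = T

T


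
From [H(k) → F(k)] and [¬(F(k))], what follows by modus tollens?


Modus tollens: from (P → Q) and ¬Q, infer ¬P.
Q = 'F(k)' is denied; since P → Q, P must also fail.

Not (H(k)).


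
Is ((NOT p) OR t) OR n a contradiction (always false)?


Truth table over {n, p, t}:
n | p | t | φ
-------------
F | F | F | T
T | F | F | T
F | T | F | F
T | T | F | T
F | F | T | T
T | F | T | T
F | T | T | T
T | T | T | T
Satisfying assignment at row 1: n=F, p=F, t=F gives T.

No, it is not a contradiction.


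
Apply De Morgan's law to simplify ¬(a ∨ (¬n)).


De Morgan: the negation of a disjunction is the conjunction of the negations.
Distribute ¬ across ∨, flipping it to ∧, and negate each literal.

(¬a) ∧ n


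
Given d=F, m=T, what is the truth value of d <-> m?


Biconditional is true when both operands have the same truth value.
Substitute: d=F, m=T.
F <-> T evaluates to F.

F


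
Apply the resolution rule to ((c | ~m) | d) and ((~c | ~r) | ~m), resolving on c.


The clauses contain complementary literals c and ~c.
Resolution eliminates this pair and disjoins the remaining literals (merging duplicates).

((~m | d) | ~r)


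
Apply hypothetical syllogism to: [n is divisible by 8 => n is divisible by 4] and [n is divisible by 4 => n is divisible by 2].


Hypothetical syllogism: from (P → Q) and (Q → R), infer (P → R).
Chain the two implications through the shared middle term 'n is divisible by 4'.

n is divisible by 8 => n is divisible by 2


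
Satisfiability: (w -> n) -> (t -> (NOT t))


Search for a satisfying assignment over {n, t, w}.
Try n=F, t=F, w=F: the formula evaluates to T.
A satisfying assignment exists.

Satisfiable.


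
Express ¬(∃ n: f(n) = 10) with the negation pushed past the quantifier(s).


¬(∀ x: φ) = ∃ x: ¬φ, and ¬(∃ x: φ) = ∀ x: ¬φ.
Apply to the existential statement.

∀ n: ¬(f(n) = 10)


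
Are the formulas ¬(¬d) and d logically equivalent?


Compare truth tables:
d | φ | ψ
---------
F | F | F
T | T | T
The columns φ and ψ agree on every row.

Yes, they are logically equivalent.


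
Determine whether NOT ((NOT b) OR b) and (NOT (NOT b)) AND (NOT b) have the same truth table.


Compare truth tables:
b | φ | ψ
---------
F | F | F
T | F | F
The columns φ and ψ agree on every row.

Yes, they are logically equivalent.


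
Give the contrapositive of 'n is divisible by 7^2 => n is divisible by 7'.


The contrapositive of (P → Q) is (¬Q → ¬P); it is logically equivalent to the original.
Here P = 'n is divisible by 7^2' and Q = 'n is divisible by 7'.

If not (n is divisible by 7), then not (n is divisible by 7^2).


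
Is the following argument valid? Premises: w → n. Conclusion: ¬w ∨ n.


This matches the form of material implication: the conclusion follows in every model of the premises.

Valid.


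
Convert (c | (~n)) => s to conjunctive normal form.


Step 1: Rewrite as ¬(c ∨ (¬n)) ∨ s = (¬c ∧ ¬(¬n)) ∨ s.
Step 2: Distribute ∨ over ∧.
Step 3: Eliminate any double negations (¬¬X = X).

((~c) | s) & (n | s)


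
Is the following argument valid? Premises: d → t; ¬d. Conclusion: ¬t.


This is denying the antecedent (fallacy). There exist truth assignments where the premises are all true but the conclusion is false.

Invalid.


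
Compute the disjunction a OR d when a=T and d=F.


Disjunction is false only when both operands are false.
Substitute: a=T, d=F.
T OR F evaluates to T.

T


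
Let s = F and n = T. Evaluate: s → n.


Implication is false only when antecedent is true and consequent is false.
Substitute: s=F, n=T.
F → T evaluates to T.

T


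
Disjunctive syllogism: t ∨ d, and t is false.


Disjunctive syllogism: from (P ∨ Q) and ¬P, infer Q.
One disjunct, 't', is ruled out; the other must hold.

d


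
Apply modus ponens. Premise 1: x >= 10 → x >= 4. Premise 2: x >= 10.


Modus ponens: from (P → Q) and P, infer Q.
P = 'x >= 10' is asserted, and P → Q holds, so Q follows.

x >= 4.


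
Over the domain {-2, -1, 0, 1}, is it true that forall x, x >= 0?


Evaluate the predicate on each element: -2:False, -1:False, 0:True, 1:True.
Counterexample x = -2 fails the predicate.

False


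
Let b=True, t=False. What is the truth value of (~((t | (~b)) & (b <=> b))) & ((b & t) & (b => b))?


Substitute b=True, t=False:
~b = False
t | (~b) = False | False = False
b <=> b = True <=> True = True
(t | (~b)) & (b <=> b) = False & True = False
~((t | (~b)) & (b <=> b)) = True
b & t = True & False = False
b => b = True => True = True
(b & t) & (b => b) = False & True = False
(~((t | (~b)) & (b <=> b))) & ((b & t) & (b => b)) = True & False = False

False


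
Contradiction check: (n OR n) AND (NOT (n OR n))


Truth table over {n}:
n | φ
-----
F | F
T | F
Every row is false.

Yes, it is a contradiction.


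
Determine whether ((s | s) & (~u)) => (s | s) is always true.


Build the truth table over {s, u}:
s | u | φ
---------
False | False | True
True | False | True
False | True | True
True | True | True
Every row evaluates to true.

Yes, it is a tautology.


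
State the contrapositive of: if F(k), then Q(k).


The contrapositive of (P → Q) is (¬Q → ¬P); it is logically equivalent to the original.
Here P = 'F(k)' and Q = 'Q(k)'.

If not (Q(k)), then not (F(k)).


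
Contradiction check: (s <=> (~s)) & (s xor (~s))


Truth table over {s}:
s | φ
-----
False | False
True | False
Every row is false.

Yes, it is a contradiction.


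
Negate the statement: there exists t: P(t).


¬(for all x: φ) = there exists x: ¬φ, and ¬(there exists x: φ) = for all x: ¬φ.
Apply to the existential statement.

for all t: NOT(P(t))


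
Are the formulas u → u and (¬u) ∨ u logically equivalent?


Compare truth tables:
u | φ | ψ
---------
F | T | T
T | T | T
The columns φ and ψ agree on every row.

Yes, they are logically equivalent.


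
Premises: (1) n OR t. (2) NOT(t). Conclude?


Disjunctive syllogism: from (P ∨ Q) and ¬P, infer Q.
One disjunct, 't', is ruled out; the other must hold.

n


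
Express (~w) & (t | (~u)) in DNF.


Step 1: Distribute ∧ over ∨: (¬w) ∧ (t ∨ (¬u)) = ((¬w) ∧ t) ∨ ((¬w) ∧ (¬u)).

((~w) & t) | ((~w) & (~u))


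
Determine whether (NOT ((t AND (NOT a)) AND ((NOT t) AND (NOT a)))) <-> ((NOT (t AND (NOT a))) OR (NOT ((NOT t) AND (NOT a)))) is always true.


Build the truth table over {a, t}:
a | t | φ
---------
F | F | T
T | F | T
F | T | T
T | T | T
Every row evaluates to true.

Yes, it is a tautology.


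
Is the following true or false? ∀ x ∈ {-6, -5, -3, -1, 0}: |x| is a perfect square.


Evaluate the predicate on each element: -6:F, -5:F, -3:F, -1:T, 0:T.
Counterexample x = -6 fails the predicate.

F


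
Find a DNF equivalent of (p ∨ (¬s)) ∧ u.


Step 1: Distribute ∧ over ∨: (p ∨ (¬s)) ∧ u = (p ∧ u) ∨ ((¬s) ∧ u).

(p ∧ u) ∨ ((¬s) ∧ u)


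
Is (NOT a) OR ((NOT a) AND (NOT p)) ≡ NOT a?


Compare truth tables:
a | p | φ | ψ
-------------
F | F | T | T
T | F | F | F
F | T | T | T
T | T | F | F
The columns φ and ψ agree on every row.

Yes, they are logically equivalent.


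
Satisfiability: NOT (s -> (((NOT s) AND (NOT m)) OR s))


Check all 4 assignments over {m, s}:
m | s | φ
---------
F | F | F
T | F | F
F | T | F
T | T | F
No assignment makes the formula true.

Unsatisfiable.


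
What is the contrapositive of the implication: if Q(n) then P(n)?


The contrapositive of (P → Q) is (¬Q → ¬P); it is logically equivalent to the original.
Here P = 'Q(n)' and Q = 'P(n)'.

If not (P(n)), then not (Q(n)).


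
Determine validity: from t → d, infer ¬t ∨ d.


This matches the form of material implication: the conclusion follows in every model of the premises.

Valid.


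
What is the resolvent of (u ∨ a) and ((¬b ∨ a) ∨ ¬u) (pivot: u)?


The clauses contain complementary literals u and ¬u.
Resolution eliminates this pair and disjoins the remaining literals (merging duplicates).

(a ∨ ¬b)


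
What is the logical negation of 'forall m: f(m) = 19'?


¬(forall x: φ) = exists x: ¬φ, and ¬(exists x: φ) = forall x: ¬φ.
Apply to the universal statement.

exists m: ~(f(m) = 19)


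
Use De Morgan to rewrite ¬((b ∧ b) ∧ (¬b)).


De Morgan: the negation of a conjunction is the disjunction of the negations.
Distribute ¬ across ∧, flipping it to ∨, and negate each literal.

((¬b) ∨ (¬b)) ∨ b


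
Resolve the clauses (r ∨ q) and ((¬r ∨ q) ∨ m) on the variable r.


The clauses contain complementary literals r and ¬r.
Resolution eliminates this pair and disjoins the remaining literals (merging duplicates).

(q ∨ m)


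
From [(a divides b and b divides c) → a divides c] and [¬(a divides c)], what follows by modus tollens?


Modus tollens: from (P → Q) and ¬Q, infer ¬P.
Q = 'a divides c' is denied; since P → Q, P must also fail.

Not ((a divides b and b divides c)).


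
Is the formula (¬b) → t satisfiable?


Search for a satisfying assignment over {b, t}.
Try b=T, t=F: the formula evaluates to T.
A satisfying assignment exists.

Satisfiable.


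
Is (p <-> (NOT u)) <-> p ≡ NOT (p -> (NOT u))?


Compare truth tables:
p | u | φ | ψ
-------------
F | F | T | F
T | F | T | F
F | T | F | F
T | T | F | T
They differ at row 1 (p=F, u=F): φ=T but ψ=F.

No, they are not logically equivalent.


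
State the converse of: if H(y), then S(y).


The converse of (P → Q) is (Q → P). It is not in general equivalent to the original.
Here P = 'H(y)' and Q = 'S(y)'.

If S(y), then H(y).


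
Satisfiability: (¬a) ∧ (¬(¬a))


Check all 2 assignments over {a}:
a | φ
-----
F | F
T | F
No assignment makes the formula true.

Unsatisfiable.


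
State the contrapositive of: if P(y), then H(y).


The contrapositive of (P → Q) is (¬Q → ¬P); it is logically equivalent to the original.
Here P = 'P(y)' and Q = 'H(y)'.

If not (H(y)), then not (P(y)).


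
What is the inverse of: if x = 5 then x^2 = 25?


The inverse of (P → Q) is (¬P → ¬Q). It is equivalent to the converse, not to the original.
Here P = 'x = 5' and Q = 'x^2 = 25'.

If not (x = 5), then not (x^2 = 25).


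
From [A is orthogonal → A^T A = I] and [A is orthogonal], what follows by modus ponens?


Modus ponens: from (P → Q) and P, infer Q.
P = 'A is orthogonal' is asserted, and P → Q holds, so Q follows.

A^T A = I.


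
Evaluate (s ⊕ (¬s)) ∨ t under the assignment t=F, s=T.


Substitute t=F, s=T:
¬s = F
s ⊕ (¬s) = T ⊕ F = T
(s ⊕ (¬s)) ∨ t = T ∨ F = T

T


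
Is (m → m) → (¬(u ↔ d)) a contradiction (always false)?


Truth table over {d, m, u}:
d | m | u | φ
-------------
F | F | F | F
T | F | F | T
F | T | F | F
T | T | F | T
F | F | T | T
T | F | T | F
F | T | T | T
T | T | T | F
Satisfying assignment at row 2: d=T, m=F, u=F gives T.

No, it is not a contradiction.


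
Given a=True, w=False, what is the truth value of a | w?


Disjunction is false only when both operands are false.
Substitute: a=True, w=False.
True | False evaluates to True.

True


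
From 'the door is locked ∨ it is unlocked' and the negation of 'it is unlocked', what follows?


Disjunctive syllogism: from (P ∨ Q) and ¬P, infer Q.
One disjunct, 'it is unlocked', is ruled out; the other must hold.

the door is locked


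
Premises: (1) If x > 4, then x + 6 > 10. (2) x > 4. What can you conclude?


Modus ponens: from (P → Q) and P, infer Q.
P = 'x > 4' is asserted, and P → Q holds, so Q follows.

x + 6 > 10.


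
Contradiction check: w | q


Truth table over {q, w}:
q | w | φ
---------
False | False | False
True | False | True
False | True | True
True | True | True
Satisfying assignment at row 2: q=True, w=False gives True.

No, it is not a contradiction.


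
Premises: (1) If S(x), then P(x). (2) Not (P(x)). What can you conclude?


Modus tollens: from (P → Q) and ¬Q, infer ¬P.
Q = 'P(x)' is denied; since P → Q, P must also fail.

Not (S(x)).


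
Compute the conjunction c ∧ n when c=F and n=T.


Conjunction is true only when both operands are true.
Substitute: c=F, n=T.
F ∧ T evaluates to F.

F


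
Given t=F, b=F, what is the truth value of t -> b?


Implication is false only when antecedent is true and consequent is false.
Substitute: t=F, b=F.
F -> F evaluates to T.

T


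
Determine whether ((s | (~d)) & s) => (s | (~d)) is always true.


Build the truth table over {d, s}:
d | s | φ
---------
False | False | True
True | False | True
False | True | True
True | True | True
Every row evaluates to true.

Yes, it is a tautology.


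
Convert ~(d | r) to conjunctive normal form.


Step 1: Apply De Morgan: ¬(d ∨ r) = ¬d ∧ ¬r.

(~d) & (~r)


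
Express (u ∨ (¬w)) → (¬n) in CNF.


Step 1: Rewrite as ¬(u ∨ (¬w)) ∨ (¬n) = (¬u ∧ ¬(¬w)) ∨ (¬n).
Step 2: Distribute ∨ over ∧.
Step 3: Eliminate any double negations (¬¬X = X).

((¬u) ∨ (¬n)) ∧ (w ∨ (¬n))


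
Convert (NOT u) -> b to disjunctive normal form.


Step 1: Rewrite (¬u) → b as ¬(¬u) ∨ b.
Step 2: Eliminate any double negations (¬¬X = X).

u OR b


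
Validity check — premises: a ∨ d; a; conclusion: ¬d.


This is affirming a disjunct (fallacy). There exist truth assignments where the premises are all true but the conclusion is false.

Invalid.


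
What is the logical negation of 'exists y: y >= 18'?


¬(forall x: φ) = exists x: ¬φ, and ¬(exists x: φ) = forall x: ¬φ.
Apply to the existential statement.

forall y: ~(y >= 18)


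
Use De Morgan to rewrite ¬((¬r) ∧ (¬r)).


De Morgan: the negation of a conjunction is the disjunction of the negations.
Distribute ¬ across ∧, flipping it to ∨, and negate each literal.

r ∨ r


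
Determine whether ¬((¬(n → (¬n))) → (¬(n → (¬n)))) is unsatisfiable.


Truth table over {n}:
n | φ
-----
F | F
T | F
Every row is false.

Yes, it is a contradiction.


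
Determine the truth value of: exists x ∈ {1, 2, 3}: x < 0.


Evaluate the predicate on each element: 1:False, 2:False, 3:False.
No element satisfies the predicate.

False


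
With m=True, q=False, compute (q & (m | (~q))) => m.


Substitute m=True, q=False:
~q = True
m | (~q) = True | True = True
q & (m | (~q)) = False & True = False
(q & (m | (~q))) => m = False => True = True

True


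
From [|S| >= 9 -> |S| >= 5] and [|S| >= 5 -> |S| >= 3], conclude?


Hypothetical syllogism: from (P → Q) and (Q → R), infer (P → R).
Chain the two implications through the shared middle term '|S| >= 5'.

|S| >= 9 -> |S| >= 3


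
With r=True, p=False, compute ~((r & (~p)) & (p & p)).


Substitute r=True, p=False:
~p = True
r & (~p) = True & True = True
p & p = False & False = False
(r & (~p)) & (p & p) = True & False = False
~((r & (~p)) & (p & p)) = True

True


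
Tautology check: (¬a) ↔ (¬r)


Build the truth table over {a, r}:
a | r | φ
---------
F | F | T
T | F | F
F | T | F
T | T | T
Counterexample at row 2: with a=T, r=F, the formula is F.

No, it is not a tautology.


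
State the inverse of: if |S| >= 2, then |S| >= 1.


The inverse of (P → Q) is (¬P → ¬Q). It is equivalent to the converse, not to the original.
Here P = '|S| >= 2' and Q = '|S| >= 1'.

If not (|S| >= 2), then not (|S| >= 1).


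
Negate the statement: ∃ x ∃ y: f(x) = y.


Negation flips each quantifier (∀↔∃) and negates the inner predicate.
¬(∃ x ∃ y: φ) = ∀ x ∀ y: ¬φ.

∀ x ∀ y: ¬(f(x) = y)


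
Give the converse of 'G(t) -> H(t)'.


The converse of (P → Q) is (Q → P). It is not in general equivalent to the original.
Here P = 'G(t)' and Q = 'H(t)'.

If H(t), then G(t).


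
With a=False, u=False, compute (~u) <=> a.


Substitute a=False, u=False:
~u = True
(~u) <=> a = True <=> False = False

False


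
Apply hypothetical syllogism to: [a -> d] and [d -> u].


Hypothetical syllogism: from (P → Q) and (Q → R), infer (P → R).
Chain the two implications through the shared middle term 'd'.

a -> u


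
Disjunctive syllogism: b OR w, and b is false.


Disjunctive syllogism: from (P ∨ Q) and ¬P, infer Q.
One disjunct, 'b', is ruled out; the other must hold.

w


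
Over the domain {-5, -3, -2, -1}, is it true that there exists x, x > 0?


Evaluate the predicate on each element: -5:F, -3:F, -2:F, -1:F.
No element satisfies the predicate.

F


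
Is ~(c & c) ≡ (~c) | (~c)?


Compare truth tables:
c | φ | ψ
---------
False | True | True
True | False | False
The columns φ and ψ agree on every row.

Yes, they are logically equivalent.


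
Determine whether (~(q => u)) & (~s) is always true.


Build the truth table over {q, s, u}:
q | s | u | φ
-------------
False | False | False | False
True | False | False | True
False | True | False | False
True | True | False | False
False | False | True | False
True | False | True | False
False | True | True | False
True | True | True | False
Counterexample at row 1: with q=False, s=False, u=False, the formula is False.

No, it is not a tautology.


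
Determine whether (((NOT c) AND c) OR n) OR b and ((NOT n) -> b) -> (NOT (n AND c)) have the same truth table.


Compare truth tables:
b | c | n | φ | ψ
-----------------
F | F | F | F | T
T | F | F | T | T
F | T | F | F | T
T | T | F | T | T
F | F | T | T | T
T | F | T | T | T
F | T | T | T | F
T | T | T | T | F
They differ at row 1 (b=F, c=F, n=F): φ=F but ψ=T.

No, they are not logically equivalent.


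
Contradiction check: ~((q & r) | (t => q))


Truth table over {q, r, t}:
q | r | t | φ
-------------
False | False | False | False
True | False | False | False
False | True | False | False
True | True | False | False
False | False | True | True
True | False | True | False
False | True | True | True
True | True | True | False
Satisfying assignment at row 5: q=False, r=False, t=True gives True.

No, it is not a contradiction.


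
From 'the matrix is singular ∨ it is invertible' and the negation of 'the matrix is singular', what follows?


Disjunctive syllogism: from (P ∨ Q) and ¬P, infer Q.
One disjunct, 'the matrix is singular', is ruled out; the other must hold.

it is invertible


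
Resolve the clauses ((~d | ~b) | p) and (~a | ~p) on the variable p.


The clauses contain complementary literals p and ~p.
Resolution eliminates this pair and disjoins the remaining literals (merging duplicates).

((~b | ~d) | ~a)


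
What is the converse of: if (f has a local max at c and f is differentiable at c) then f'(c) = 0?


The converse of (P → Q) is (Q → P). It is not in general equivalent to the original.
Here P = '(f has a local max at c and f is differentiable at c)' and Q = 'f'(c) = 0'.

If f'(c) = 0, then (f has a local max at c and f is differentiable at c).


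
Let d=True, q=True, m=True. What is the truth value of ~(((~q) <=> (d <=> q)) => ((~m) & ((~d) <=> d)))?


Substitute d=True, q=True, m=True:
~q = False
d <=> q = True <=> True = True
(~q) <=> (d <=> q) = False <=> True = False
~m = False
~d = False
(~d) <=> d = False <=> True = False
(~m) & ((~d) <=> d) = False & False = False
((~q) <=> (d <=> q)) => ((~m) & ((~d) <=> d)) = False => False = True
~(((~q) <=> (d <=> q)) => ((~m) & ((~d) <=> d))) = False

False


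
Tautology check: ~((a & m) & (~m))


Build the truth table over {a, m}:
a | m | φ
---------
False | False | True
True | False | True
False | True | True
True | True | True
Every row evaluates to true.

Yes, it is a tautology.


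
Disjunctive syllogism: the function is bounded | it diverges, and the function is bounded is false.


Disjunctive syllogism: from (P ∨ Q) and ¬P, infer Q.
One disjunct, 'the function is bounded', is ruled out; the other must hold.

it diverges


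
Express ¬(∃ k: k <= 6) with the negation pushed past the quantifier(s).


¬(∀ x: φ) = ∃ x: ¬φ, and ¬(∃ x: φ) = ∀ x: ¬φ.
Apply to the existential statement.

∀ k: ¬(k <= 6)


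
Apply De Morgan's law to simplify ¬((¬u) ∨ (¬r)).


De Morgan: the negation of a disjunction is the conjunction of the negations.
Distribute ¬ across ∨, flipping it to ∧, and negate each literal.

u ∧ r


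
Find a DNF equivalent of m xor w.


Step 1: m ⊕ w is true exactly when they disagree: (m ∧ ¬w) ∨ (¬m ∧ w).

(m & (~w)) | ((~m) & w)


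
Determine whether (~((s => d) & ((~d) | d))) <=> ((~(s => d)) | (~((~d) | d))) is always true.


Build the truth table over {d, s}:
d | s | φ
---------
False | False | True
True | False | True
False | True | True
True | True | True
Every row evaluates to true.

Yes, it is a tautology.


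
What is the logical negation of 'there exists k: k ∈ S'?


¬(for all x: φ) = there exists x: ¬φ, and ¬(there exists x: φ) = for all x: ¬φ.
Apply to the existential statement.

for all k: NOT(k ∈ S)


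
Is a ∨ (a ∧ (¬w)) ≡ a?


Compare truth tables:
a | w | φ | ψ
-------------
F | F | F | F
T | F | T | T
F | T | F | F
T | T | T | T
The columns φ and ψ agree on every row.

Yes, they are logically equivalent.


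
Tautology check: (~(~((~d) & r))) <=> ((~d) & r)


Build the truth table over {d, r}:
d | r | φ
---------
False | False | True
True | False | True
False | True | True
True | True | True
Every row evaluates to true.

Yes, it is a tautology.


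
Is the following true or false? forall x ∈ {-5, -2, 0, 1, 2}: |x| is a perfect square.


Evaluate the predicate on each element: -5:False, -2:False, 0:True, 1:True, 2:False.
Counterexample x = -5 fails the predicate.

False


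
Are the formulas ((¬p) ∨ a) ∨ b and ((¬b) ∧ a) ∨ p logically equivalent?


Compare truth tables:
a | b | p | φ | ψ
-----------------
F | F | F | T | F
T | F | F | T | T
F | T | F | T | F
T | T | F | T | F
F | F | T | F | T
T | F | T | T | T
F | T | T | T | T
T | T | T | T | T
They differ at row 1 (a=F, b=F, p=F): φ=T but ψ=F.

No, they are not logically equivalent.


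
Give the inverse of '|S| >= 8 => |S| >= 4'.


The inverse of (P → Q) is (¬P → ¬Q). It is equivalent to the converse, not to the original.
Here P = '|S| >= 8' and Q = '|S| >= 4'.

If not (|S| >= 8), then not (|S| >= 4).


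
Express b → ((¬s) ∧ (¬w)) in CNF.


Step 1: Rewrite b → ((¬s) ∧ (¬w)) as ¬b ∨ ((¬s) ∧ (¬w)).
Step 2: Distribute ∨ over ∧.

((¬b) ∨ (¬s)) ∧ ((¬b) ∨ (¬w))


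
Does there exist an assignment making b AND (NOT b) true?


Check all 2 assignments over {b}:
b | φ
-----
F | F
T | F
No assignment makes the formula true.

Unsatisfiable.


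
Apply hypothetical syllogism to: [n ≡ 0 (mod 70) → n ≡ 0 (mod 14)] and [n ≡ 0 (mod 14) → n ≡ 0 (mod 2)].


Hypothetical syllogism: from (P → Q) and (Q → R), infer (P → R).
Chain the two implications through the shared middle term 'n ≡ 0 (mod 14)'.

n ≡ 0 (mod 70) → n ≡ 0 (mod 2)


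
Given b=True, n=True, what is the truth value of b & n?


Conjunction is true only when both operands are true.
Substitute: b=True, n=True.
True & True evaluates to True.

True


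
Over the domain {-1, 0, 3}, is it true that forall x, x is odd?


Evaluate the predicate on each element: -1:True, 0:False, 3:True.
Counterexample x = 0 fails the predicate.

False


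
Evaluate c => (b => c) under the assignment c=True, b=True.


Substitute c=True, b=True:
b => c = True => True = True
c => (b => c) = True => True = True

True


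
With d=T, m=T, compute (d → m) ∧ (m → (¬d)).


Substitute d=T, m=T:
d → m = T → T = T
¬d = F
m → (¬d) = T → F = F
(d → m) ∧ (m → (¬d)) = T ∧ F = F

F
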